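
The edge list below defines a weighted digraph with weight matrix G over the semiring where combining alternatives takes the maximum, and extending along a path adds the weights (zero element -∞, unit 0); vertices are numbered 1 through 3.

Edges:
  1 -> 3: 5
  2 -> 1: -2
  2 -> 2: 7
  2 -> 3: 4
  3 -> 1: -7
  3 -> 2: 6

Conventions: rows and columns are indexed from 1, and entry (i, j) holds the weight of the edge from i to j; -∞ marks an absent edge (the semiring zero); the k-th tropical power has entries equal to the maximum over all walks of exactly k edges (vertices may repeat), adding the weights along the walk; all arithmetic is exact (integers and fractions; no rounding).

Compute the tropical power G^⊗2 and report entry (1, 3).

G^⊗2:
  [-2, 11, -∞]
  [5, 14, 11]
  [4, 13, 10]
Key observation: no walk of exactly 2 edges connects these vertices, so the entry is the semiring zero.
Answer: (G^⊗2)[1][3] = -∞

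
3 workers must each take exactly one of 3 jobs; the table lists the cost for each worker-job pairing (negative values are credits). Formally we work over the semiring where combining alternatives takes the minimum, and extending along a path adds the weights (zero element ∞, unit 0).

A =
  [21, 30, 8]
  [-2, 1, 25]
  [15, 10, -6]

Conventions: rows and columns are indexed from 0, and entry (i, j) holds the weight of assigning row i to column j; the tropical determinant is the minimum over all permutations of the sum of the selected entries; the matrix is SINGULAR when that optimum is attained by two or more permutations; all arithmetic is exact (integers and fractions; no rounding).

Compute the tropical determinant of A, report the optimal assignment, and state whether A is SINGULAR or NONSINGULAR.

σ = (0, 1, 2): 21 + 1 + (-6) = 16
σ = (0, 2, 1): 21 + 25 + 10 = 56
σ = (1, 0, 2): 30 + (-2) + (-6) = 22
σ = (1, 2, 0): 30 + 25 + 15 = 70
σ = (2, 0, 1): 8 + (-2) + 10 = 16
σ = (2, 1, 0): 8 + 1 + 15 = 24
Optimal value attained by: σ = (0, 1, 2).
Answer: det⊕(A) = 16; verdict: SINGULAR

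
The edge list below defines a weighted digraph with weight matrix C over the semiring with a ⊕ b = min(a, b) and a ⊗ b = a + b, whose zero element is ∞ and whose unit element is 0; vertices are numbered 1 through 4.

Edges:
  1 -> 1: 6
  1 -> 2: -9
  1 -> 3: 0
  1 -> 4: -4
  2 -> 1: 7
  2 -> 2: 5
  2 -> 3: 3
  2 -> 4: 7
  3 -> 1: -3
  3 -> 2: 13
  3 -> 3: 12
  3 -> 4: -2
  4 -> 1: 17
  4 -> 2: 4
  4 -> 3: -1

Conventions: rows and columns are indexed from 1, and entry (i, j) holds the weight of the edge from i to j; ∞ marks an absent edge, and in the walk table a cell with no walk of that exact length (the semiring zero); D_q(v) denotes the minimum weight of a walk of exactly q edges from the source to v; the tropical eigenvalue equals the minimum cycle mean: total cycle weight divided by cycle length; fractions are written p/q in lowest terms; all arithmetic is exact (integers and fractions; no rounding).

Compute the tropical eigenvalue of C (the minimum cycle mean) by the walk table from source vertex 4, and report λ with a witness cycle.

q=0: [∞, ∞, ∞, 0]
q=1: [17, 4, -1, ∞]
q=2: [-4, 8, 7, -3]
q=3: [2, -13, -4, -8]
q=4: [-7, -8, -10, -6]
Optimal cycle mean attained by: cycle 1->2->3->1, total (-9) + 3 + (-3), length 3.
Answer: λ = -3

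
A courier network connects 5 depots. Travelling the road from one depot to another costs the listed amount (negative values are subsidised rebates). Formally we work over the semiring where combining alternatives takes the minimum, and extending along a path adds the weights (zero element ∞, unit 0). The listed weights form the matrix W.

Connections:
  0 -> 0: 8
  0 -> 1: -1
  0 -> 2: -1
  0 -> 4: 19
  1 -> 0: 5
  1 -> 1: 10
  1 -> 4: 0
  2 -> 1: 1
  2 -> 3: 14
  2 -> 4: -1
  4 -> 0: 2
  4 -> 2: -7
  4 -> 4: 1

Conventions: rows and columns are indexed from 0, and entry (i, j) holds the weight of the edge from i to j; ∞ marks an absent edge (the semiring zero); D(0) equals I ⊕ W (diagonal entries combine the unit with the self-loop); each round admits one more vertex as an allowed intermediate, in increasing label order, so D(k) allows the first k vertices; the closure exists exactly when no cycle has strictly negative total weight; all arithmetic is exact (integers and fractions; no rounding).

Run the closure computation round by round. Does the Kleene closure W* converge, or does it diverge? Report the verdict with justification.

D(0):
  [0, -1, -1, ∞, 19]
  [5, 0, ∞, ∞, 0]
  [∞, 1, 0, 14, -1]
  [∞, ∞, ∞, 0, ∞]
  [2, ∞, -7, ∞, 0]
D(1):
  [0, -1, -1, ∞, 19]
  [5, 0, 4, ∞, 0]
  [∞, 1, 0, 14, -1]
  [∞, ∞, ∞, 0, ∞]
  [2, 1, -7, ∞, 0]
D(2):
  [0, -1, -1, ∞, -1]
  [5, 0, 4, ∞, 0]
  [6, 1, 0, 14, -1]
  [∞, ∞, ∞, 0, ∞]
  [2, 1, -7, ∞, 0]
Detection: at round 3, diagonal entry (4, 4) turns strictly negative.
Key observation: the cycle 4->2->1->4 has total weight (-7) + 1 + 0, which is strictly negative.
Answer: DIVERGES — negative cycle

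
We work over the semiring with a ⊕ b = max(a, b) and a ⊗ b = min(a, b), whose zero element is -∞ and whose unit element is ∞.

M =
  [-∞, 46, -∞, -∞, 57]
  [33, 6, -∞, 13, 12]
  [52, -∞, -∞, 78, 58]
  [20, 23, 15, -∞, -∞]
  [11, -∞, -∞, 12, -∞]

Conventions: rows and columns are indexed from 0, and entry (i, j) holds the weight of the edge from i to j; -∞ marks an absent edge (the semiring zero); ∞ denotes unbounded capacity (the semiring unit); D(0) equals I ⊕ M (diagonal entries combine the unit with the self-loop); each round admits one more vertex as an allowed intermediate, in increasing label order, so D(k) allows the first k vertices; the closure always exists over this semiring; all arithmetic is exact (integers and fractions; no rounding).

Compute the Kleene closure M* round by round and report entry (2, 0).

D(0):
  [∞, 46, -∞, -∞, 57]
  [33, ∞, -∞, 13, 12]
  [52, -∞, ∞, 78, 58]
  [20, 23, 15, ∞, -∞]
  [11, -∞, -∞, 12, ∞]
D(1):
  [∞, 46, -∞, -∞, 57]
  [33, ∞, -∞, 13, 33]
  [52, 46, ∞, 78, 58]
  [20, 23, 15, ∞, 20]
  [11, 11, -∞, 12, ∞]
D(2):
  [∞, 46, -∞, 13, 57]
  [33, ∞, -∞, 13, 33]
  [52, 46, ∞, 78, 58]
  [23, 23, 15, ∞, 23]
  [11, 11, -∞, 12, ∞]
D(3):
  [∞, 46, -∞, 13, 57]
  [33, ∞, -∞, 13, 33]
  [52, 46, ∞, 78, 58]
  [23, 23, 15, ∞, 23]
  [11, 11, -∞, 12, ∞]
D(4):
  [∞, 46, 13, 13, 57]
  [33, ∞, 13, 13, 33]
  [52, 46, ∞, 78, 58]
  [23, 23, 15, ∞, 23]
  [12, 12, 12, 12, ∞]
D(5):
  [∞, 46, 13, 13, 57]
  [33, ∞, 13, 13, 33]
  [52, 46, ∞, 78, 58]
  [23, 23, 15, ∞, 23]
  [12, 12, 12, 12, ∞]
Answer: M*[2][0] = 52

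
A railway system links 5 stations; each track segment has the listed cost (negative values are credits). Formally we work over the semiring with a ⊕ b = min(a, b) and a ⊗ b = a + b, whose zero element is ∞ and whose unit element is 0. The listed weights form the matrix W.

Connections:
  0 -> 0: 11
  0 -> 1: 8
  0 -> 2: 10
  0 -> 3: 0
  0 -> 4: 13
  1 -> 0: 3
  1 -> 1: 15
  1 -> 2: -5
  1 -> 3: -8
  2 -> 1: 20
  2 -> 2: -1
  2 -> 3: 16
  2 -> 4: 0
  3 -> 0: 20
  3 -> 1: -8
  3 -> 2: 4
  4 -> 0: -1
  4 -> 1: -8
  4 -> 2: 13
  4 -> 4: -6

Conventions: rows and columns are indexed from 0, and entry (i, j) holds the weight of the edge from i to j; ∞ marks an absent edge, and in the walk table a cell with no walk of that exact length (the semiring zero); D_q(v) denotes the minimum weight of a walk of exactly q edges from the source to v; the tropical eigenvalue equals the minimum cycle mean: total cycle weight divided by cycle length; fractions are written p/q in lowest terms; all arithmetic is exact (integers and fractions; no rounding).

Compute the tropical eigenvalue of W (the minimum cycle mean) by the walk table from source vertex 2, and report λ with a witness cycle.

q=0: [∞, ∞, 0, ∞, ∞]
q=1: [∞, 20, -1, 16, 0]
q=2: [-1, -8, -2, 12, -6]
q=3: [-7, -14, -13, -16, -12]
q=4: [-13, -24, -19, -22, -18]
q=5: [-21, -30, -29, -32, -24]
Optimal cycle mean attained by: cycle 1->3->1, total (-8) + (-8), length 2.
Answer: λ = -8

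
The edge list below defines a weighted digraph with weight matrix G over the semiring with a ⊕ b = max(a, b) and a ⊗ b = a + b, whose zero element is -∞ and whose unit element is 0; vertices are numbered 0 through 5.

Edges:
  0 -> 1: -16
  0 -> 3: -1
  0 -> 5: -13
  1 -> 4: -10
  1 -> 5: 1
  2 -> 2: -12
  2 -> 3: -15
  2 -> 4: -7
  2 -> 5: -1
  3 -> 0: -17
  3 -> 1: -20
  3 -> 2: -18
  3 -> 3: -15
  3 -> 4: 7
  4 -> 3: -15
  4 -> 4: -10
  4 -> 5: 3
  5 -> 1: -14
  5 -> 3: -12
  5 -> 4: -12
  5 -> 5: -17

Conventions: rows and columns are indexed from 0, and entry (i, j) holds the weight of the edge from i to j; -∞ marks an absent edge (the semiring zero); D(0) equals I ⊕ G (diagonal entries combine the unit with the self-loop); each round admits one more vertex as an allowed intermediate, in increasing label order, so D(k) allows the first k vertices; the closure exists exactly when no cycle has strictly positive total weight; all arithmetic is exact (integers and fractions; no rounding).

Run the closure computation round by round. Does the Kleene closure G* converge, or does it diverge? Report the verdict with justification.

D(0):
  [0, -16, -∞, -1, -∞, -13]
  [-∞, 0, -∞, -∞, -10, 1]
  [-∞, -∞, 0, -15, -7, -1]
  [-17, -20, -18, 0, 7, -∞]
  [-∞, -∞, -∞, -15, 0, 3]
  [-∞, -14, -∞, -12, -12, 0]
D(1):
  [0, -16, -∞, -1, -∞, -13]
  [-∞, 0, -∞, -∞, -10, 1]
  [-∞, -∞, 0, -15, -7, -1]
  [-17, -20, -18, 0, 7, -30]
  [-∞, -∞, -∞, -15, 0, 3]
  [-∞, -14, -∞, -12, -12, 0]
D(2):
  [0, -16, -∞, -1, -26, -13]
  [-∞, 0, -∞, -∞, -10, 1]
  [-∞, -∞, 0, -15, -7, -1]
  [-17, -20, -18, 0, 7, -19]
  [-∞, -∞, -∞, -15, 0, 3]
  [-∞, -14, -∞, -12, -12, 0]
D(3):
  [0, -16, -∞, -1, -26, -13]
  [-∞, 0, -∞, -∞, -10, 1]
  [-∞, -∞, 0, -15, -7, -1]
  [-17, -20, -18, 0, 7, -19]
  [-∞, -∞, -∞, -15, 0, 3]
  [-∞, -14, -∞, -12, -12, 0]
D(4):
  [0, -16, -19, -1, 6, -13]
  [-∞, 0, -∞, -∞, -10, 1]
  [-32, -35, 0, -15, -7, -1]
  [-17, -20, -18, 0, 7, -19]
  [-32, -35, -33, -15, 0, 3]
  [-29, -14, -30, -12, -5, 0]
D(5):
  [0, -16, -19, -1, 6, 9]
  [-42, 0, -43, -25, -10, 1]
  [-32, -35, 0, -15, -7, -1]
  [-17, -20, -18, 0, 7, 10]
  [-32, -35, -33, -15, 0, 3]
  [-29, -14, -30, -12, -5, 0]
D(6):
  [0, -5, -19, -1, 6, 9]
  [-28, 0, -29, -11, -4, 1]
  [-30, -15, 0, -13, -6, -1]
  [-17, -4, -18, 0, 7, 10]
  [-26, -11, -27, -9, 0, 3]
  [-29, -14, -30, -12, -5, 0]
Key observation: every diagonal entry stays at the unit through all rounds, so no improving cycle exists.
Answer: CONVERGES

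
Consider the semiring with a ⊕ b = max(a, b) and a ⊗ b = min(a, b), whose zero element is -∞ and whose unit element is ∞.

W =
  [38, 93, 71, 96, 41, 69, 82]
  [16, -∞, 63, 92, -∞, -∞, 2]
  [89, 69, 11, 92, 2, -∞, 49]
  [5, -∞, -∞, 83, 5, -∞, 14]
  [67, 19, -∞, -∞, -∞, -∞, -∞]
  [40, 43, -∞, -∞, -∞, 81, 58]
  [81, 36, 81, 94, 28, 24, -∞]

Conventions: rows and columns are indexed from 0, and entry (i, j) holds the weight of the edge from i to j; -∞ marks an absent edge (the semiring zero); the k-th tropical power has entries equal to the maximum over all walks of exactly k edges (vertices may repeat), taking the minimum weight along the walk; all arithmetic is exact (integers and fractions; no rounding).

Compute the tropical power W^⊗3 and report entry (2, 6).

W^⊗2:
  [81, 69, 81, 92, 38, 69, 58]
  [63, 63, 16, 83, 16, 16, 49]
  [49, 89, 71, 89, 41, 69, 82]
  [14, 14, 14, 83, 14, 14, 14]
  [38, 67, 67, 67, 41, 67, 67]
  [58, 43, 58, 58, 40, 81, 58]
  [81, 81, 71, 83, 41, 69, 81]
W^⊗3:
  [81, 81, 71, 83, 41, 69, 81]
  [49, 63, 63, 83, 41, 63, 63]
  [81, 69, 81, 89, 41, 69, 58]
  [14, 14, 14, 83, 14, 14, 14]
  [67, 67, 67, 67, 38, 67, 58]
  [58, 58, 58, 58, 41, 81, 58]
  [81, 81, 81, 83, 41, 69, 81]
Key observation: the optimum is the walk 2->0->5->6, with weight 89 min 69 min 58 = 58.
Optimal value attained by: walk 2->0->5->6.
Answer: (W^⊗3)[2][6] = 58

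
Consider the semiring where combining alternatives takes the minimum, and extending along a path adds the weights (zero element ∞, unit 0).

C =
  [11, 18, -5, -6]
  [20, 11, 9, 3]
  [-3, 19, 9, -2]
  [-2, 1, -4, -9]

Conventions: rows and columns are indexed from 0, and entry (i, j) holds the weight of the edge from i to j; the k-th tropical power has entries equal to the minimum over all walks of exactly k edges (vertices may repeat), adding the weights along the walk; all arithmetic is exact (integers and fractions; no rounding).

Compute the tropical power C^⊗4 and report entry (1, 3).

C^⊗2:
  [-8, -5, -10, -15]
  [1, 4, -1, -6]
  [-4, -1, -8, -11]
  [-11, -8, -13, -18]
C^⊗3:
  [-17, -14, -19, -24]
  [-8, -5, -10, -15]
  [-13, -10, -15, -20]
  [-20, -17, -22, -27]
C^⊗4:
  [-26, -23, -28, -33]
  [-17, -14, -19, -24]
  [-22, -19, -24, -29]
  [-29, -26, -31, -36]
Key observation: the optimum is the walk 1->3->3->3->3, with weight 3 + (-9) + (-9) + (-9) = -24.
Optimal value attained by: walk 1->3->3->3->3.
Answer: (C^⊗4)[1][3] = -24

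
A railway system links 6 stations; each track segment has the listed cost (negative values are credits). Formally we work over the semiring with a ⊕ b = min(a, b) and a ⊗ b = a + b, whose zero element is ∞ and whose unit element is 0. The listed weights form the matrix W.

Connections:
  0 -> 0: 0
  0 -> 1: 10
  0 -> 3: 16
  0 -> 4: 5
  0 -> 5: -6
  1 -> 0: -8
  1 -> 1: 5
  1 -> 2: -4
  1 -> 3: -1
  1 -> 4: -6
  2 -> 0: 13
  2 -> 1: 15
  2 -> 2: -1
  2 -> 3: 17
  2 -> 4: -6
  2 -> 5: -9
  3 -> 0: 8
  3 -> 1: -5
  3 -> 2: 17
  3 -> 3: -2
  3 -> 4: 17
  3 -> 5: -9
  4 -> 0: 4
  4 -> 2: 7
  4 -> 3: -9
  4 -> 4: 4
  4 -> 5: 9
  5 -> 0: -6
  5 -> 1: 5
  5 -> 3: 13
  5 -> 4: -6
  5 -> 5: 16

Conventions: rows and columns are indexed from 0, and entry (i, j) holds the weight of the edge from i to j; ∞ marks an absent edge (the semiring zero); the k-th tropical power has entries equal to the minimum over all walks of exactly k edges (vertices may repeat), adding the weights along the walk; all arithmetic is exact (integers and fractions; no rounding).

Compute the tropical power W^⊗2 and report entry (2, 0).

W^⊗2:
  [-12, -1, 6, -4, -12, -6]
  [-8, -6, -5, -15, -10, -14]
  [-15, -4, -2, -15, -15, -10]
  [-15, -7, -9, -6, -15, -11]
  [-1, -14, 6, -11, 1, -18]
  [-6, 4, 1, -15, -2, -12]
Key observation: the optimum is the walk 2->5->0, with weight (-9) + (-6) = -15.
Optimal value attained by: walk 2->5->0.
Answer: (W^⊗2)[2][0] = -15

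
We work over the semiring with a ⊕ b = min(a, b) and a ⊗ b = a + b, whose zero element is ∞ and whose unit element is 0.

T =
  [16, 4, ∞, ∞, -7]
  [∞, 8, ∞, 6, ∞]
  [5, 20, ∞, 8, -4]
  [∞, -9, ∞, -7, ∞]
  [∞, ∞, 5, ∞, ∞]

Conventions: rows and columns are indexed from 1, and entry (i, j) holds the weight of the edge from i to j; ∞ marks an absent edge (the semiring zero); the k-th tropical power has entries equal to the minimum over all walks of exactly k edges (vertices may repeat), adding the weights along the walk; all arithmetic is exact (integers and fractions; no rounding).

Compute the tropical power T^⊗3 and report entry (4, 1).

T^⊗2:
  [32, 12, -2, 10, 9]
  [∞, -3, ∞, -1, ∞]
  [21, -1, 1, 1, -2]
  [∞, -16, ∞, -14, ∞]
  [10, 25, ∞, 13, 1]
T^⊗3:
  [3, 1, 14, 3, -6]
  [∞, -10, ∞, -8, ∞]
  [6, -8, 3, -6, -3]
  [∞, -23, ∞, -21, ∞]
  [26, 4, 6, 6, 3]
Key observation: no walk of exactly 3 edges connects these vertices, so the entry is the semiring zero.
Answer: (T^⊗3)[4][1] = ∞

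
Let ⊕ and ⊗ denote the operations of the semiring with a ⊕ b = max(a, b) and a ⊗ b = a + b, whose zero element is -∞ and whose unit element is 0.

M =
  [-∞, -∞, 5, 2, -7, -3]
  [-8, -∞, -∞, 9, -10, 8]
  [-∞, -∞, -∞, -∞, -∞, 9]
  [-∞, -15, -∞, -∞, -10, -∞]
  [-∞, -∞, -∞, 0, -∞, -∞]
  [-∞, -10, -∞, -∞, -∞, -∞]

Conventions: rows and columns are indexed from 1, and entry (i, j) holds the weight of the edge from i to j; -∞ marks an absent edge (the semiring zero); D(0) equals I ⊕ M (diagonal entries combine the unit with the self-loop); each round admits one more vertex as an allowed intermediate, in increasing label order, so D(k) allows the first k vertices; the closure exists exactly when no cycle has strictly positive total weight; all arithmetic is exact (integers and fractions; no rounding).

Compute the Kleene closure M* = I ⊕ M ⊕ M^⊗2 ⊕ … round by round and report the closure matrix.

D(0):
  [0, -∞, 5, 2, -7, -3]
  [-8, 0, -∞, 9, -10, 8]
  [-∞, -∞, 0, -∞, -∞, 9]
  [-∞, -15, -∞, 0, -10, -∞]
  [-∞, -∞, -∞, 0, 0, -∞]
  [-∞, -10, -∞, -∞, -∞, 0]
D(1):
  [0, -∞, 5, 2, -7, -3]
  [-8, 0, -3, 9, -10, 8]
  [-∞, -∞, 0, -∞, -∞, 9]
  [-∞, -15, -∞, 0, -10, -∞]
  [-∞, -∞, -∞, 0, 0, -∞]
  [-∞, -10, -∞, -∞, -∞, 0]
D(2):
  [0, -∞, 5, 2, -7, -3]
  [-8, 0, -3, 9, -10, 8]
  [-∞, -∞, 0, -∞, -∞, 9]
  [-23, -15, -18, 0, -10, -7]
  [-∞, -∞, -∞, 0, 0, -∞]
  [-18, -10, -13, -1, -20, 0]
D(3):
  [0, -∞, 5, 2, -7, 14]
  [-8, 0, -3, 9, -10, 8]
  [-∞, -∞, 0, -∞, -∞, 9]
  [-23, -15, -18, 0, -10, -7]
  [-∞, -∞, -∞, 0, 0, -∞]
  [-18, -10, -13, -1, -20, 0]
D(4):
  [0, -13, 5, 2, -7, 14]
  [-8, 0, -3, 9, -1, 8]
  [-∞, -∞, 0, -∞, -∞, 9]
  [-23, -15, -18, 0, -10, -7]
  [-23, -15, -18, 0, 0, -7]
  [-18, -10, -13, -1, -11, 0]
D(5):
  [0, -13, 5, 2, -7, 14]
  [-8, 0, -3, 9, -1, 8]
  [-∞, -∞, 0, -∞, -∞, 9]
  [-23, -15, -18, 0, -10, -7]
  [-23, -15, -18, 0, 0, -7]
  [-18, -10, -13, -1, -11, 0]
D(6):
  [0, 4, 5, 13, 3, 14]
  [-8, 0, -3, 9, -1, 8]
  [-9, -1, 0, 8, -2, 9]
  [-23, -15, -18, 0, -10, -7]
  [-23, -15, -18, 0, 0, -7]
  [-18, -10, -13, -1, -11, 0]
Answer: M* = [[0, 4, 5, 13, 3, 14], [-8, 0, -3, 9, -1, 8], [-9, -1, 0, 8, -2, 9], [-23, -15, -18, 0, -10, -7], [-23, -15, -18, 0, 0, -7], [-18, -10, -13, -1, -11, 0]]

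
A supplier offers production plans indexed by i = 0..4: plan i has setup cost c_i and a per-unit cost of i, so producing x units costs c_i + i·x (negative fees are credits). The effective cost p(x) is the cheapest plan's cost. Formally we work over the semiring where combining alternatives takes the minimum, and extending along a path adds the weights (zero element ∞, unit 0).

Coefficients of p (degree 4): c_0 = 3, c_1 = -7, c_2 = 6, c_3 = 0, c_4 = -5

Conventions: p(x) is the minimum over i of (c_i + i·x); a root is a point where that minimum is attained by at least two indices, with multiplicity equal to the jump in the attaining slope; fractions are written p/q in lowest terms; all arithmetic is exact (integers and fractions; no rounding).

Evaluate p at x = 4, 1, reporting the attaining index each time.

p(4) = min(3+0·4=3, -7+1·4=-3, 6+2·4=14, 0+3·4=12, -5+4·4=11) = -3 (attained by i=1)
p(1) = min(3+0·1=3, -7+1·1=-6, 6+2·1=8, 0+3·1=3, -5+4·1=-1) = -6 (attained by i=1)
Answer: p(4) = -3; p(1) = -6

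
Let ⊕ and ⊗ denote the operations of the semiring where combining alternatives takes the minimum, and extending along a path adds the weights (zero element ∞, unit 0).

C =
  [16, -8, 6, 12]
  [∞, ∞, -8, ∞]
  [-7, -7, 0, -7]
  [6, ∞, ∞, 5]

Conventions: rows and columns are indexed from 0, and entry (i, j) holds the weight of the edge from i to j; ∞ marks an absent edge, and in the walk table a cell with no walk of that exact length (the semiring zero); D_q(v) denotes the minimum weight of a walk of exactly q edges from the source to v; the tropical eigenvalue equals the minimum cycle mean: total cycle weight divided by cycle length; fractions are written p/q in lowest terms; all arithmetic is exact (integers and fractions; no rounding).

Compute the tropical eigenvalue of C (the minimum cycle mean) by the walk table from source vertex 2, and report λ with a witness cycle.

q=0: [∞, ∞, 0, ∞]
q=1: [-7, -7, 0, -7]
q=2: [-7, -15, -15, -7]
q=3: [-22, -22, -23, -22]
q=4: [-30, -30, -30, -30]
Optimal cycle mean attained by: cycle 0->1->2->0, total (-8) + (-8) + (-7), length 3.
Answer: λ = -23/3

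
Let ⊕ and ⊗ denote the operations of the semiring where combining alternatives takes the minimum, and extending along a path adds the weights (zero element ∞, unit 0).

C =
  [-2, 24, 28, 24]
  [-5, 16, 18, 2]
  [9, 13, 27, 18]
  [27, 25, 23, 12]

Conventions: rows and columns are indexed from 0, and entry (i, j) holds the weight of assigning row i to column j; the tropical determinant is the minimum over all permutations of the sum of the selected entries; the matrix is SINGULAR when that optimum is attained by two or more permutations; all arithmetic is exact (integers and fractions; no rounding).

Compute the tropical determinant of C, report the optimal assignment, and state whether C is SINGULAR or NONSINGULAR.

σ = (0, 1, 2, 3): (-2) + 16 + 27 + 12 = 53
σ = (0, 1, 3, 2): (-2) + 16 + 18 + 23 = 55
σ = (0, 2, 1, 3): (-2) + 18 + 13 + 12 = 41
σ = (0, 2, 3, 1): (-2) + 18 + 18 + 25 = 59
σ = (0, 3, 1, 2): (-2) + 2 + 13 + 23 = 36
σ = (0, 3, 2, 1): (-2) + 2 + 27 + 25 = 52
σ = (1, 0, 2, 3): 24 + (-5) + 27 + 12 = 58
σ = (1, 0, 3, 2): 24 + (-5) + 18 + 23 = 60
σ = (1, 2, 0, 3): 24 + 18 + 9 + 12 = 63
σ = (1, 2, 3, 0): 24 + 18 + 18 + 27 = 87
σ = (1, 3, 0, 2): 24 + 2 + 9 + 23 = 58
σ = (1, 3, 2, 0): 24 + 2 + 27 + 27 = 80
σ = (2, 0, 1, 3): 28 + (-5) + 13 + 12 = 48
σ = (2, 0, 3, 1): 28 + (-5) + 18 + 25 = 66
σ = (2, 1, 0, 3): 28 + 16 + 9 + 12 = 65
σ = (2, 1, 3, 0): 28 + 16 + 18 + 27 = 89
σ = (2, 3, 0, 1): 28 + 2 + 9 + 25 = 64
σ = (2, 3, 1, 0): 28 + 2 + 13 + 27 = 70
σ = (3, 0, 1, 2): 24 + (-5) + 13 + 23 = 55
σ = (3, 0, 2, 1): 24 + (-5) + 27 + 25 = 71
σ = (3, 1, 0, 2): 24 + 16 + 9 + 23 = 72
σ = (3, 1, 2, 0): 24 + 16 + 27 + 27 = 94
σ = (3, 2, 0, 1): 24 + 18 + 9 + 25 = 76
σ = (3, 2, 1, 0): 24 + 18 + 13 + 27 = 82
Optimal value attained by: σ = (0, 3, 1, 2).
Answer: det⊕(C) = 36; verdict: NONSINGULAR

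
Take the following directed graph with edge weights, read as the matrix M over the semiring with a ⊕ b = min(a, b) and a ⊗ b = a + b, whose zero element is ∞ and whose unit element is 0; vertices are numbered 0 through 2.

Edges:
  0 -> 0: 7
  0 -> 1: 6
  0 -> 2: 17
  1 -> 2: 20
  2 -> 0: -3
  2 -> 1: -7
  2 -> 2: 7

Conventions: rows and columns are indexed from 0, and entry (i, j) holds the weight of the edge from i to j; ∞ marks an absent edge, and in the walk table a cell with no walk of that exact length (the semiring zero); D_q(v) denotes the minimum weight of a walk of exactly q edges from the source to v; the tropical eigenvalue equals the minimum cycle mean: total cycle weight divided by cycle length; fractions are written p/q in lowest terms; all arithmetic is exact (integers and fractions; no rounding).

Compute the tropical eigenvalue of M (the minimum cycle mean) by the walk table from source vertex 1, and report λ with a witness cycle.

q=0: [∞, 0, ∞]
q=1: [∞, ∞, 20]
q=2: [17, 13, 27]
q=3: [24, 20, 33]
Optimal cycle mean attained by: cycle 1->2->1, total 20 + (-7), length 2.
Answer: λ = 13/2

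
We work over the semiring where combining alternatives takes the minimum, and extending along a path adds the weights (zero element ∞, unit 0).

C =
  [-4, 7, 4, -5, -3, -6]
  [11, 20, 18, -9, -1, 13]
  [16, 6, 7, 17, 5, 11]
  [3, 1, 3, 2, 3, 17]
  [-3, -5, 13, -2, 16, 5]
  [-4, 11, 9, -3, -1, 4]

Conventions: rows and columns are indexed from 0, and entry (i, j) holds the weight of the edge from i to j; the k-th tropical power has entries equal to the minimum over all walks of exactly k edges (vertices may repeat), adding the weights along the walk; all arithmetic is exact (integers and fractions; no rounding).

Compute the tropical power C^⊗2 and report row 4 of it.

C^⊗2:
  [-10, -8, -2, -9, -7, -10]
  [-6, -8, -6, -7, -6, 4]
  [2, 0, 14, -3, 5, 10]
  [-1, -2, 5, -8, 0, -3]
  [-7, -1, 1, -14, -6, -9]
  [-8, -6, 0, -9, -7, -10]
Answer: row 4 of C^⊗2 = [-7, -1, 1, -14, -6, -9]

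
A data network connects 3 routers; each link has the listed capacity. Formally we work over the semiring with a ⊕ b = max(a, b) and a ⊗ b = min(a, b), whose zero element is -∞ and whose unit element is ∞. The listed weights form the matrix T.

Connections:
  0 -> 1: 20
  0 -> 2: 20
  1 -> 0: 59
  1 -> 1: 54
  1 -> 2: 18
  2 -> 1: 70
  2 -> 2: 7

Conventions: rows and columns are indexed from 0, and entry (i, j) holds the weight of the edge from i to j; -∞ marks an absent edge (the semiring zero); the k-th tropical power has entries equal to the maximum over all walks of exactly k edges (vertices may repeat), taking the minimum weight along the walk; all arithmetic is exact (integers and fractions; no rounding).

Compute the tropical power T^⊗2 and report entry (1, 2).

T^⊗2:
  [20, 20, 18]
  [54, 54, 20]
  [59, 54, 18]
Key observation: the optimum is the walk 1->0->2, with weight 59 min 20 = 20.
Optimal value attained by: walk 1->0->2.
Answer: (T^⊗2)[1][2] = 20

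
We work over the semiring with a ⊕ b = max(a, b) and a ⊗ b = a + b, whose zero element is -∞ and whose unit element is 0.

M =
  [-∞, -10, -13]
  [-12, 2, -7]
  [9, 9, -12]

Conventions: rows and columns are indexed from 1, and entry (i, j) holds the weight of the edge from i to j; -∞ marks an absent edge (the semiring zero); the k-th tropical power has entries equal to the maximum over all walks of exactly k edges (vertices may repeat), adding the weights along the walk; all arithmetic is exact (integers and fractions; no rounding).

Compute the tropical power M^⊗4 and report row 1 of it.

M^⊗2:
  [-4, -4, -17]
  [2, 4, -5]
  [-3, 11, 2]
M^⊗3:
  [-8, -2, -11]
  [4, 6, -3]
  [11, 13, 4]
M^⊗4:
  [-2, 0, -9]
  [6, 8, -1]
  [13, 15, 6]
Answer: row 1 of M^⊗4 = [-2, 0, -9]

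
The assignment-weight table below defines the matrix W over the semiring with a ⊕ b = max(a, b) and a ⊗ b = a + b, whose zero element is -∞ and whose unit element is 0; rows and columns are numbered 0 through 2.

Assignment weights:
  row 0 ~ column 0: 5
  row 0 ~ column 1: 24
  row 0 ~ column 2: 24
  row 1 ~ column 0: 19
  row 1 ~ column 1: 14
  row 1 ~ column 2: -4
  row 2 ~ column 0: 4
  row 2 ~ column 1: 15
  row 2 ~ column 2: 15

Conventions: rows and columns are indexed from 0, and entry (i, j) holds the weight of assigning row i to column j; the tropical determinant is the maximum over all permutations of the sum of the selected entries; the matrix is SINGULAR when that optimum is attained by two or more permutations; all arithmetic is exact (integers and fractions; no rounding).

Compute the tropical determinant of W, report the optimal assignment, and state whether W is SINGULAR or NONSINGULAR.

σ = (0, 1, 2): 5 + 14 + 15 = 34
σ = (0, 2, 1): 5 + (-4) + 15 = 16
σ = (1, 0, 2): 24 + 19 + 15 = 58
σ = (1, 2, 0): 24 + (-4) + 4 = 24
σ = (2, 0, 1): 24 + 19 + 15 = 58
σ = (2, 1, 0): 24 + 14 + 4 = 42
Optimal value attained by: σ = (1, 0, 2).
Answer: det⊕(W) = 58; verdict: SINGULAR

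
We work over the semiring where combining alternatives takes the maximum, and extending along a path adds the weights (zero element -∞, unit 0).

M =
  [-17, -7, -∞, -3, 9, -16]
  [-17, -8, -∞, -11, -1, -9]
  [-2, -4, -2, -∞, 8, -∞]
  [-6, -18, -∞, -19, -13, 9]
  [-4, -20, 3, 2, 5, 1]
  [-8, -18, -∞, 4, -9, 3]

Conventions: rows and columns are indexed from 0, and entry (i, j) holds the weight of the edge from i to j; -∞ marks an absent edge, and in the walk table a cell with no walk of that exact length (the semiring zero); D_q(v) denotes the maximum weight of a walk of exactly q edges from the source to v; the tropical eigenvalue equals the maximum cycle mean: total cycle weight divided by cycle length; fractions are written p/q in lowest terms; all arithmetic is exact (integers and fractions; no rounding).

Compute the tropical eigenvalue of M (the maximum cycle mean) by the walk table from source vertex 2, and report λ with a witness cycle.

q=0: [-∞, -∞, 0, -∞, -∞, -∞]
q=1: [-2, -4, -2, -∞, 8, -∞]
q=2: [4, -6, 11, 10, 13, 9]
q=3: [9, 7, 16, 15, 19, 19]
q=4: [15, 12, 22, 23, 24, 24]
q=5: [20, 18, 27, 28, 30, 32]
q=6: [26, 23, 33, 36, 35, 37]
Optimal cycle mean attained by: cycle 3->5->3, total 9 + 4, length 2.
Answer: λ = 13/2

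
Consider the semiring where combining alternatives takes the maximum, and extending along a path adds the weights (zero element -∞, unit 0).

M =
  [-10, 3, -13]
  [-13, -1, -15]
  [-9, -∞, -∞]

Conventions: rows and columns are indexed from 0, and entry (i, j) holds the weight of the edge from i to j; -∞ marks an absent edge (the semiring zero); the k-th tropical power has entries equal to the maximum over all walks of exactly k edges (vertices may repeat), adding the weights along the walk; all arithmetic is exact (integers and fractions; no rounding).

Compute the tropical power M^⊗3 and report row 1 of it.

M^⊗2:
  [-10, 2, -12]
  [-14, -2, -16]
  [-19, -6, -22]
M^⊗3:
  [-11, 1, -13]
  [-15, -3, -17]
  [-19, -7, -21]
Answer: row 1 of M^⊗3 = [-15, -3, -17]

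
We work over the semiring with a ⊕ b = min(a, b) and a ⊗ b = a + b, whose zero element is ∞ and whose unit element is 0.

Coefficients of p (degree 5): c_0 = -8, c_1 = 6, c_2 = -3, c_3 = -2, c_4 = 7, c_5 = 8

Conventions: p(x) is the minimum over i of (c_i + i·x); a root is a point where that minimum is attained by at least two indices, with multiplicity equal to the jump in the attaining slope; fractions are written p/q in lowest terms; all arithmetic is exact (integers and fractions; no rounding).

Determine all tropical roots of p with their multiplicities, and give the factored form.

hull edge (i=0, c=-8) to (i=3, c=-2): slope 2, span 3
hull edge (i=3, c=-2) to (i=5, c=8): slope 5, span 2
Factored form: p(x) = 8 ⊗ (x ⊕ (-5)) ⊗ (x ⊕ (-5)) ⊗ (x ⊕ (-2)) ⊗ (x ⊕ (-2)) ⊗ (x ⊕ (-2))
Answer: roots = -5 (mult 2), -2 (mult 3)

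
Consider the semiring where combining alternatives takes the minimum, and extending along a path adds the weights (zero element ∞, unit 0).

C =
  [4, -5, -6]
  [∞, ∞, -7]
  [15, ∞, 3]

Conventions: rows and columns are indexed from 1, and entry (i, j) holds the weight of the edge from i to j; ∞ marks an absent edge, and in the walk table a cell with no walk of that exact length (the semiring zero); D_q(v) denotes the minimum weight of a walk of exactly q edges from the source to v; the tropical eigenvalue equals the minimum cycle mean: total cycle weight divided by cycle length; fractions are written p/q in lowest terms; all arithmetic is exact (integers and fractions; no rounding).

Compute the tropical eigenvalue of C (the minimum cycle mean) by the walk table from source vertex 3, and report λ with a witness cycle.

q=0: [∞, ∞, 0]
q=1: [15, ∞, 3]
q=2: [18, 10, 6]
q=3: [21, 13, 3]
Optimal cycle mean attained by: cycle 1->2->3->1, total (-5) + (-7) + 15, length 3.
Answer: λ = 1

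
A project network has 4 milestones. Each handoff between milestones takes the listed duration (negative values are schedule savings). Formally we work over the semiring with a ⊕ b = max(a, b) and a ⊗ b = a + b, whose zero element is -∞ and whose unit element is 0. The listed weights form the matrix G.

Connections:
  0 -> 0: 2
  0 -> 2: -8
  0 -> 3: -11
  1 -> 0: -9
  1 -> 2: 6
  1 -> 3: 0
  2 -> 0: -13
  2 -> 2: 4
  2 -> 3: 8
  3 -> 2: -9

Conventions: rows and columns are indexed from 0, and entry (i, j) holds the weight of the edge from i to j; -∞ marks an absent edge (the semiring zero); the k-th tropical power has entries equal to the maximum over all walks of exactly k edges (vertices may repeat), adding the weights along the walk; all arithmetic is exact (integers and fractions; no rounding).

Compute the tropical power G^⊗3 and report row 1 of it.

G^⊗2:
  [4, -∞, -4, 0]
  [-7, -∞, 10, 14]
  [-9, -∞, 8, 12]
  [-22, -∞, -5, -1]
G^⊗3:
  [6, -∞, 0, 4]
  [-3, -∞, 14, 18]
  [-5, -∞, 12, 16]
  [-18, -∞, -1, 3]
Answer: row 1 of G^⊗3 = [-3, -∞, 14, 18]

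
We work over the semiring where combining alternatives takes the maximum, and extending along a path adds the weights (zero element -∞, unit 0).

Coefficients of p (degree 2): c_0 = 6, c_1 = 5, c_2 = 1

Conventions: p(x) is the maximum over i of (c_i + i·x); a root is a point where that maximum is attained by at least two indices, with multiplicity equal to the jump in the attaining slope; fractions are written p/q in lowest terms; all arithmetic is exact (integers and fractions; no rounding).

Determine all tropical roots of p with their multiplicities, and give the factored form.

hull edge (i=0, c=6) to (i=1, c=5): slope -1, span 1
hull edge (i=1, c=5) to (i=2, c=1): slope -4, span 1
Factored form: p(x) = 1 ⊗ (x ⊕ 1) ⊗ (x ⊕ 4)
Answer: roots = 1 (mult 1), 4 (mult 1)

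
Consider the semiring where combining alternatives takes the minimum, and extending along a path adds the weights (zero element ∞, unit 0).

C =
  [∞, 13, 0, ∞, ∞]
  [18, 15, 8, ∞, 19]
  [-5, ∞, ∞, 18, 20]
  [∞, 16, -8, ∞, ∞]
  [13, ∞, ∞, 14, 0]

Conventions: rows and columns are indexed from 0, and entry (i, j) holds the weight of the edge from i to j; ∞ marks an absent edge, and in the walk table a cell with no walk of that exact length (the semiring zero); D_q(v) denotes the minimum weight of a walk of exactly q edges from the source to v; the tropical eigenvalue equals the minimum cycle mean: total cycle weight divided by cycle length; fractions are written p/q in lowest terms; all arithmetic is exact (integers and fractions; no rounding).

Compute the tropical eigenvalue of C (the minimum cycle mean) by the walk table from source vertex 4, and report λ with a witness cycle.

q=0: [∞, ∞, ∞, ∞, 0]
q=1: [13, ∞, ∞, 14, 0]
q=2: [13, 26, 6, 14, 0]
q=3: [1, 26, 6, 14, 0]
q=4: [1, 14, 1, 14, 0]
q=5: [-4, 14, 1, 14, 0]
Optimal cycle mean attained by: cycle 0->2->0, total 0 + (-5), length 2.
Answer: λ = -5/2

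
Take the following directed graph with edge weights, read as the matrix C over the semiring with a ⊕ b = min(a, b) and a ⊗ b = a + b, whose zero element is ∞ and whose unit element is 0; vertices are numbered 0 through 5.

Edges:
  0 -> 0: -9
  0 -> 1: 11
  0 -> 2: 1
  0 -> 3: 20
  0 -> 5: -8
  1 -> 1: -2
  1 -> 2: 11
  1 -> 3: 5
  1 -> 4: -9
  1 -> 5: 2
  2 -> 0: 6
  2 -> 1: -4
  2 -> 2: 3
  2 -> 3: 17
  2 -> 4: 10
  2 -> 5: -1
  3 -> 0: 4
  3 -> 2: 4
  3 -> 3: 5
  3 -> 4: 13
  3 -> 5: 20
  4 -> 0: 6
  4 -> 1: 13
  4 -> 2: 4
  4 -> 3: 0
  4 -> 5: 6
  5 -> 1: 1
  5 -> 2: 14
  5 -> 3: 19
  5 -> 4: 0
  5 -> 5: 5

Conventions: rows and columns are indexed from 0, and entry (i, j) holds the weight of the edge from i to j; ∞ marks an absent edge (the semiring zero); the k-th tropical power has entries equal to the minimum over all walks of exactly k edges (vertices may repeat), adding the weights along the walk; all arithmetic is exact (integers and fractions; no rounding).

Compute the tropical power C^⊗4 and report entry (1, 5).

C^⊗2:
  [-18, -7, -8, 11, -8, -17]
  [-3, -4, -5, -9, -11, -3]
  [-3, -6, 6, 1, -13, -2]
  [-5, 0, 5, 10, 14, -4]
  [-3, 0, 4, 5, 4, -2]
  [6, -1, 4, 0, -8, 3]
C^⊗3:
  [-27, -16, -17, -8, -17, -26]
  [-12, -9, -7, -11, -13, -11]
  [-12, -8, -9, -13, -15, -11]
  [-14, -3, -4, 5, -9, -13]
  [-12, -2, -2, 4, -9, -11]
  [-3, -3, -4, -8, -10, -2]
C^⊗4:
  [-36, -25, -26, -17, -26, -35]
  [-21, -11, -11, -13, -18, -20]
  [-21, -13, -11, -15, -17, -20]
  [-23, -12, -13, -9, -13, -22]
  [-21, -10, -11, -9, -11, -20]
  [-12, -8, -6, -10, -12, -11]
Key observation: the optimum is the walk 1->4->0->0->5, with weight (-9) + 6 + (-9) + (-8) = -20.
Optimal value attained by: walk 1->4->0->0->5.
Answer: (C^⊗4)[1][5] = -20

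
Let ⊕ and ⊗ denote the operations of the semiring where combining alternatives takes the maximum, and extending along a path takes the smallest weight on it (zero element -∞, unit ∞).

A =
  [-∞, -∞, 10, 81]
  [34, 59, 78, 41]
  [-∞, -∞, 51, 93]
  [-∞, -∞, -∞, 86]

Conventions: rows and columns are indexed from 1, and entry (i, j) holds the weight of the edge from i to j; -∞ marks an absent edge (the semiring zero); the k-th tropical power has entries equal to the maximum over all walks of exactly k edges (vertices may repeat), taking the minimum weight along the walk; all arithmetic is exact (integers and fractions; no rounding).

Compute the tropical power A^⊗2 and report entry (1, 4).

A^⊗2:
  [-∞, -∞, 10, 81]
  [34, 59, 59, 78]
  [-∞, -∞, 51, 86]
  [-∞, -∞, -∞, 86]
Key observation: the optimum is the walk 1->4->4, with weight 81 min 86 = 81.
Optimal value attained by: walk 1->4->4.
Answer: (A^⊗2)[1][4] = 81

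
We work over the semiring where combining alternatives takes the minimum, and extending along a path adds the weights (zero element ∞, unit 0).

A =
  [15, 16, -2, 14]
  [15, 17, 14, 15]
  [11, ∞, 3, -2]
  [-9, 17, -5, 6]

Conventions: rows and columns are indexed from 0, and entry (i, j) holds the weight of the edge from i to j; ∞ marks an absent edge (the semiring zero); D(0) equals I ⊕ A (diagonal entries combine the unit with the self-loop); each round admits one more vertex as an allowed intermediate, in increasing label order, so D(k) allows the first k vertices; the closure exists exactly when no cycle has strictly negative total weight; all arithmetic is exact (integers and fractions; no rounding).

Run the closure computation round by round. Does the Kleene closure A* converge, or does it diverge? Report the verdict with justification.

D(0):
  [0, 16, -2, 14]
  [15, 0, 14, 15]
  [11, ∞, 0, -2]
  [-9, 17, -5, 0]
D(1):
  [0, 16, -2, 14]
  [15, 0, 13, 15]
  [11, 27, 0, -2]
  [-9, 7, -11, 0]
D(2):
  [0, 16, -2, 14]
  [15, 0, 13, 15]
  [11, 27, 0, -2]
  [-9, 7, -11, 0]
Detection: at round 3, diagonal entry (3, 3) turns strictly negative.
Key observation: the cycle 3->0->2->3 has total weight (-9) + (-2) + (-2), which is strictly negative.
Answer: DIVERGES — negative cycle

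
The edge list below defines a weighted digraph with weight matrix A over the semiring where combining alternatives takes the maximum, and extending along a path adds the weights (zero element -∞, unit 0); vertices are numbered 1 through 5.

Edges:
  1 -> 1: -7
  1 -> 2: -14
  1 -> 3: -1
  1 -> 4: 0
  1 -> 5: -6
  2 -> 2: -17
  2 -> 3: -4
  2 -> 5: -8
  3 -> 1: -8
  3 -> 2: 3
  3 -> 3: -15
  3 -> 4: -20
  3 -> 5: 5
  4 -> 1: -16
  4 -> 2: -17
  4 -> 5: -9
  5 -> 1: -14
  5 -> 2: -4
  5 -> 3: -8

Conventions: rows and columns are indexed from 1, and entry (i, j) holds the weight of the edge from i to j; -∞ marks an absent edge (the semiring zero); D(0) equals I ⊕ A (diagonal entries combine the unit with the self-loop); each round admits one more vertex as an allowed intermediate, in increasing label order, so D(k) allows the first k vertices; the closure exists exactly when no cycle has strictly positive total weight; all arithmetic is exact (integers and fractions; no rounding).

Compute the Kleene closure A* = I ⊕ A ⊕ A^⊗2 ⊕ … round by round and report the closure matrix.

D(0):
  [0, -14, -1, 0, -6]
  [-∞, 0, -4, -∞, -8]
  [-8, 3, 0, -20, 5]
  [-16, -17, -∞, 0, -9]
  [-14, -4, -8, -∞, 0]
D(1):
  [0, -14, -1, 0, -6]
  [-∞, 0, -4, -∞, -8]
  [-8, 3, 0, -8, 5]
  [-16, -17, -17, 0, -9]
  [-14, -4, -8, -14, 0]
D(2):
  [0, -14, -1, 0, -6]
  [-∞, 0, -4, -∞, -8]
  [-8, 3, 0, -8, 5]
  [-16, -17, -17, 0, -9]
  [-14, -4, -8, -14, 0]
D(3):
  [0, 2, -1, 0, 4]
  [-12, 0, -4, -12, 1]
  [-8, 3, 0, -8, 5]
  [-16, -14, -17, 0, -9]
  [-14, -4, -8, -14, 0]
D(4):
  [0, 2, -1, 0, 4]
  [-12, 0, -4, -12, 1]
  [-8, 3, 0, -8, 5]
  [-16, -14, -17, 0, -9]
  [-14, -4, -8, -14, 0]
D(5):
  [0, 2, -1, 0, 4]
  [-12, 0, -4, -12, 1]
  [-8, 3, 0, -8, 5]
  [-16, -13, -17, 0, -9]
  [-14, -4, -8, -14, 0]
Answer: A* = [[0, 2, -1, 0, 4], [-12, 0, -4, -12, 1], [-8, 3, 0, -8, 5], [-16, -13, -17, 0, -9], [-14, -4, -8, -14, 0]]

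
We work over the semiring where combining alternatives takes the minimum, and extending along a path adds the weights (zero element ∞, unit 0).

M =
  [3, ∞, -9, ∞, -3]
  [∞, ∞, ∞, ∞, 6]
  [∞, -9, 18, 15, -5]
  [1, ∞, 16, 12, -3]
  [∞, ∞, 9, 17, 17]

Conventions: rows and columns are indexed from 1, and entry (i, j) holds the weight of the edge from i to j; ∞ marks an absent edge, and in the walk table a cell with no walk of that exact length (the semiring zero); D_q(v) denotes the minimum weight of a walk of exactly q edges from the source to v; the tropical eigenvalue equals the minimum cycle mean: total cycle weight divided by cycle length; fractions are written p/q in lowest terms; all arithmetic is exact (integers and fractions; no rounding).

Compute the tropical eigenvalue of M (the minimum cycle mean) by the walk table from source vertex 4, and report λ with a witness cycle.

q=0: [∞, ∞, ∞, 0, ∞]
q=1: [1, ∞, 16, 12, -3]
q=2: [4, 7, -8, 14, -2]
q=3: [7, -17, -5, 7, -13]
q=4: [8, -14, -4, 4, -11]
q=5: [5, -13, -2, 6, -9]
Optimal cycle mean attained by: cycle 1->3->5->4->1, total (-9) + (-5) + 17 + 1, length 4.
Answer: λ = 1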